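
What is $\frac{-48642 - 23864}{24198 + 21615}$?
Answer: $- \frac{72506}{45813} \approx -1.5827$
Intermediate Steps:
$\frac{-48642 - 23864}{24198 + 21615} = \frac{-48642 - 23864}{45813} = \left(-48642 - 23864\right) \frac{1}{45813} = \left(-72506\right) \frac{1}{45813} = - \frac{72506}{45813}$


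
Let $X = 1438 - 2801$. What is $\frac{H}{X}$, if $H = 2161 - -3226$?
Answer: $- \frac{5387}{1363} \approx -3.9523$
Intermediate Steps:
$X = -1363$ ($X = 1438 - 2801 = -1363$)
$H = 5387$ ($H = 2161 + 3226 = 5387$)
$\frac{H}{X} = \frac{5387}{-1363} = 5387 \left(- \frac{1}{1363}\right) = - \frac{5387}{1363}$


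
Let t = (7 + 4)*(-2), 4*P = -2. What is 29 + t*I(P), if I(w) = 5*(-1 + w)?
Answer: 194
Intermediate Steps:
P = -1/2 (P = (1/4)*(-2) = -1/2 ≈ -0.50000)
t = -22 (t = 11*(-2) = -22)
I(w) = -5 + 5*w
29 + t*I(P) = 29 - 22*(-5 + 5*(-1/2)) = 29 - 22*(-5 - 5/2) = 29 - 22*(-15/2) = 29 + 165 = 194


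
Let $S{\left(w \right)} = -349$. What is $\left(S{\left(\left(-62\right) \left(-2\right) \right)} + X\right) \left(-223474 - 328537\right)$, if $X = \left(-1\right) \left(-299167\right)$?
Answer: $-164950822998$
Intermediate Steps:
$X = 299167$
$\left(S{\left(\left(-62\right) \left(-2\right) \right)} + X\right) \left(-223474 - 328537\right) = \left(-349 + 299167\right) \left(-223474 - 328537\right) = 298818 \left(-552011\right) = -164950822998$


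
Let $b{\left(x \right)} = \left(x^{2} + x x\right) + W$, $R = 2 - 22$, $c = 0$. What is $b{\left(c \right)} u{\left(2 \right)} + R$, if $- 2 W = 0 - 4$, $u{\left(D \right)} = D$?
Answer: $-16$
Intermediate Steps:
$W = 2$ ($W = - \frac{0 - 4}{2} = \left(- \frac{1}{2}\right) \left(-4\right) = 2$)
$R = -20$ ($R = 2 - 22 = -20$)
$b{\left(x \right)} = 2 + 2 x^{2}$ ($b{\left(x \right)} = \left(x^{2} + x x\right) + 2 = \left(x^{2} + x^{2}\right) + 2 = 2 x^{2} + 2 = 2 + 2 x^{2}$)
$b{\left(c \right)} u{\left(2 \right)} + R = \left(2 + 2 \cdot 0^{2}\right) 2 - 20 = \left(2 + 2 \cdot 0\right) 2 - 20 = \left(2 + 0\right) 2 - 20 = 2 \cdot 2 - 20 = 4 - 20 = -16$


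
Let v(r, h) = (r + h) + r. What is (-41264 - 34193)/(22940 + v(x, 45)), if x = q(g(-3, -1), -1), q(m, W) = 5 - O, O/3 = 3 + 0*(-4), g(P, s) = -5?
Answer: -75457/22977 ≈ -3.2840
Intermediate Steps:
O = 9 (O = 3*(3 + 0*(-4)) = 3*(3 + 0) = 3*3 = 9)
q(m, W) = -4 (q(m, W) = 5 - 1*9 = 5 - 9 = -4)
x = -4
v(r, h) = h + 2*r (v(r, h) = (h + r) + r = h + 2*r)
(-41264 - 34193)/(22940 + v(x, 45)) = (-41264 - 34193)/(22940 + (45 + 2*(-4))) = -75457/(22940 + (45 - 8)) = -75457/(22940 + 37) = -75457/22977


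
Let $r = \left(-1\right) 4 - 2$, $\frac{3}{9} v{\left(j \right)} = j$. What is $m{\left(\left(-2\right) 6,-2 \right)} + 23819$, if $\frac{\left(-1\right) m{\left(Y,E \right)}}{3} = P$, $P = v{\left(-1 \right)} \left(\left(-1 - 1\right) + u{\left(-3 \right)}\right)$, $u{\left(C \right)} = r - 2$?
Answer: $23729$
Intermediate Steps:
$v{\left(j \right)} = 3 j$
$r = -6$ ($r = -4 - 2 = -6$)
$u{\left(C \right)} = -8$ ($u{\left(C \right)} = -6 - 2 = -8$)
$P = 30$ ($P = 3 \left(-1\right) \left(\left(-1 - 1\right) - 8\right) = - 3 \left(\left(-1 - 1\right) - 8\right) = - 3 \left(-2 - 8\right) = \left(-3\right) \left(-10\right) = 30$)
$m{\left(Y,E \right)} = -90$ ($m{\left(Y,E \right)} = \left(-3\right) 30 = -90$)
$m{\left(\left(-2\right) 6,-2 \right)} + 23819 = -90 + 23819 = 23729$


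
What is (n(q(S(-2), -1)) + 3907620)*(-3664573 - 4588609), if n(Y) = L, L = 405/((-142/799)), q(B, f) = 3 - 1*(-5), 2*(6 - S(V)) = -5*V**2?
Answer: -32231491381845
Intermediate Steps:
S(V) = 6 + 5*V**2/2 (S(V) = 6 - (-5)*V**2/2 = 6 + 5*V**2/2)
q(B, f) = 8 (q(B, f) = 3 + 5 = 8)
L = -323595/142 (L = 405/((-142*1/799)) = 405/(-142/799) = 405*(-799/142) = -323595/142 ≈ -2278.8)
n(Y) = -323595/142
(n(q(S(-2), -1)) + 3907620)*(-3664573 - 4588609) = (-323595/142 + 3907620)*(-3664573 - 4588609) = (554558445/142)*(-8253182) = -32231491381845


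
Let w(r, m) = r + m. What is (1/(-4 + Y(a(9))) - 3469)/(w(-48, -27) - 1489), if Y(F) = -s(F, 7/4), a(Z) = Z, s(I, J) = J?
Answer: 79791/35972 ≈ 2.2181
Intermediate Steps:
Y(F) = -7/4
w(r, m) = m + r
(1/(-4 + Y(a(9))) - 3469)/(w(-48, -27) - 1489) = (1/(-4 - 7/4) - 3469)/((-27 - 48) - 1489) = (1/(-23/4) - 3469)/(-75 - 1489) = (-4/23 - 3469)/(-1564) = -79791/23*(-1/1564) = 79791/35972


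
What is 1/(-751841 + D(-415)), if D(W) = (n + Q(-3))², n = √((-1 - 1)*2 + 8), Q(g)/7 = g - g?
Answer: -1/751837 ≈ -1.3301e-6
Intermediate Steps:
Q(g) = 0 (Q(g) = 7*(g - g) = 7*0 = 0)
n = 2 (n = √(-2*2 + 8) = √(-4 + 8) = √4 = 2)
D(W) = 4 (D(W) = (2 + 0)² = 2² = 4)
1/(-751841 + D(-415)) = 1/(-751841 + 4) = 1/(-751837) = -1/751837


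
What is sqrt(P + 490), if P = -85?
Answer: 9*sqrt(5) ≈ 20.125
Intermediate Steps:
sqrt(P + 490) = sqrt(-85 + 490) = sqrt(405) = 9*sqrt(5)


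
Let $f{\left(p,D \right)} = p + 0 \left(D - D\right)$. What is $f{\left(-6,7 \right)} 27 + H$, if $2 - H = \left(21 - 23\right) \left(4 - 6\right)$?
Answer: $-164$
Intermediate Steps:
$f{\left(p,D \right)} = p$ ($f{\left(p,D \right)} = p + 0 \cdot 0 = p + 0 = p$)
$H = -2$ ($H = 2 - \left(21 - 23\right) \left(4 - 6\right) = 2 - \left(-2\right) \left(-2\right) = 2 - 4 = -2$)
$f{\left(-6,7 \right)} 27 + H = \left(-6\right) 27 - 2 = -162 - 2 = -164$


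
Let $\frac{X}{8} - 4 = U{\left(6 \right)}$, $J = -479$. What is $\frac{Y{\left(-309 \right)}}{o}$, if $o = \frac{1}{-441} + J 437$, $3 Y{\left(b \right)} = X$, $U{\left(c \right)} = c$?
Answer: $- \frac{2940}{23077861} \approx -0.00012739$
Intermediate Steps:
$X = 80$ ($X = 32 + 8 \cdot 6 = 32 + 48 = 80$)
$Y{\left(b \right)} = \frac{80}{3}$ ($Y{\left(b \right)} = \frac{1}{3} \cdot 80 = \frac{80}{3}$)
$o = - \frac{92311444}{441}$ ($o = \frac{1}{-441} - 209323 = - \frac{1}{441} - 209323 = - \frac{92311444}{441} \approx -2.0932 \cdot 10^{5}$)
$\frac{Y{\left(-309 \right)}}{o} = \frac{80}{3 \left(- \frac{92311444}{441}\right)} = \frac{80}{3} \left(- \frac{441}{92311444}\right) = - \frac{2940}{23077861}$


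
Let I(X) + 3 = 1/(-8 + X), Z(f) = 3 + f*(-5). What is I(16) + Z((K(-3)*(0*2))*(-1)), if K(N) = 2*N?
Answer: ⅛ ≈ 0.12500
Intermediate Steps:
Z(f) = 3 - 5*f
I(X) = -3 + 1/(-8 + X)
I(16) + Z((K(-3)*(0*2))*(-1)) = (25 - 3*16)/(-8 + 16) + (3 - 5*(2*(-3))*(0*2)*(-1)) = (25 - 48)/8 + (3 - 5*(-6*0)*(-1)) = (⅛)*(-23) + (3 - 0*(-1)) = -23/8 + (3 - 5*0) = -23/8 + (3 + 0) = -23/8 + 3 = ⅛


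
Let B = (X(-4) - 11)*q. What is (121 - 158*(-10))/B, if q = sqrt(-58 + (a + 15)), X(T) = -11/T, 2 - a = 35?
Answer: 1134*I*sqrt(19)/209 ≈ 23.651*I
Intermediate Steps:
a = -33 (a = 2 - 1*35 = 2 - 35 = -33)
q = 2*I*sqrt(19) (q = sqrt(-58 + (-33 + 15)) = sqrt(-58 - 18) = sqrt(-76) = 2*I*sqrt(19) ≈ 8.7178*I)
B = -33*I*sqrt(19)/2 (B = (-11/(-4) - 11)*(2*I*sqrt(19)) = (-11*(-1/4) - 11)*(2*I*sqrt(19)) = (11/4 - 11)*(2*I*sqrt(19)) = -33*I*sqrt(19)/2 ≈ -71.922*I)
(121 - 158*(-10))/B = (121 - 158*(-10))/((-33*I*sqrt(19)/2)) = (121 + 1580)*(2*I*sqrt(19)/627) = 1701*(2*I*sqrt(19)/627) = 1134*I*sqrt(19)/209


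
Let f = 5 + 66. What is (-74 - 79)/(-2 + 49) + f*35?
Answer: 116642/47 ≈ 2481.7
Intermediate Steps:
f = 71
(-74 - 79)/(-2 + 49) + f*35 = (-74 - 79)/(-2 + 49) + 71*35 = -153/47 + 2485 = 116642/47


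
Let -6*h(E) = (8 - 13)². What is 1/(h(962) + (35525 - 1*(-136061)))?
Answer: 6/1029491 ≈ 5.8281e-6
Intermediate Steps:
h(E) = -25/6 (h(E) = -(8 - 13)²/6 = -⅙*(-5)² = -⅙*25 = -25/6)
1/(h(962) + (35525 - 1*(-136061))) = 1/(-25/6 + (35525 - 1*(-136061))) = 1/(-25/6 + (35525 + 136061)) = 1/(-25/6 + 171586) = 1/(1029491/6) = 6/1029491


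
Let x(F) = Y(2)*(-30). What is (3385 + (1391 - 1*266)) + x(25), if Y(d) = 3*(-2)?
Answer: 4690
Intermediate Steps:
Y(d) = -6
x(F) = 180 (x(F) = -6*(-30) = 180)
(3385 + (1391 - 1*266)) + x(25) = (3385 + (1391 - 1*266)) + 180 = (3385 + (1391 - 266)) + 180 = (3385 + 1125) + 180 = 4510 + 180 = 4690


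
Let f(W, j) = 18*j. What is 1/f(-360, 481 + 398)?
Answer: 1/15822 ≈ 6.3203e-5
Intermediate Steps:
1/f(-360, 481 + 398) = 1/(18*(481 + 398)) = 1/(18*879) = 1/15822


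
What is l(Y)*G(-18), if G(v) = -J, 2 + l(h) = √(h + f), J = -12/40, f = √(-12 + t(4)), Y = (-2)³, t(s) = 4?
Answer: -⅗ + 3*√(-8 + 2*I*√2)/10 ≈ -0.45222 + 0.8613*I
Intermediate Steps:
Y = -8
f = 2*I*√2 (f = √(-12 + 4) = √(-8) = 2*I*√2 ≈ 2.8284*I)
J = -3/10 (J = -12*1/40 = -3/10 ≈ -0.30000)
l(h) = -2 + √(h + 2*I*√2)
G(v) = 3/10 (G(v) = -1*(-3/10) = 3/10)
l(Y)*G(-18) = (-2 + √(-8 + 2*I*√2))*(3/10) = -⅗ + 3*√(-8 + 2*I*√2)/10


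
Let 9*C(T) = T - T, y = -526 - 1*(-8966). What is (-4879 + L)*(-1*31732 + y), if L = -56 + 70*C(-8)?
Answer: 114946020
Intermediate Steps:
y = 8440 (y = -526 + 8966 = 8440)
C(T) = 0 (C(T) = (T - T)/9 = (1/9)*0 = 0)
L = -56 (L = -56 + 70*0 = -56 + 0 = -56)
(-4879 + L)*(-1*31732 + y) = (-4879 - 56)*(-1*31732 + 8440) = -4935*(-31732 + 8440) = -4935*(-23292) = 114946020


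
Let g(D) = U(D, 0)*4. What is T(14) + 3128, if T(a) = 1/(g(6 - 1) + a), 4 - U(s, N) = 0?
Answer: 93841/30 ≈ 3128.0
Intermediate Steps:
U(s, N) = 4 (U(s, N) = 4 - 1*0 = 4 + 0 = 4)
g(D) = 16 (g(D) = 4*4 = 16)
T(a) = 1/(16 + a)
T(14) + 3128 = 1/(16 + 14) + 3128 = 1/30 + 3128 = 93841/30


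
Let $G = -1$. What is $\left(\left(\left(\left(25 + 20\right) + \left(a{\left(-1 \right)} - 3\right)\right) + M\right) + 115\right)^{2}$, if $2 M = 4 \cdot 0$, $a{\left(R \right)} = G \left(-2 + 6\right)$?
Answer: $23409$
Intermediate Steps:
$a{\left(R \right)} = -4$ ($a{\left(R \right)} = - (-2 + 6) = \left(-1\right) 4 = -4$)
$M = 0$ ($M = \frac{4 \cdot 0}{2} = \frac{1}{2} \cdot 0 = 0$)
$\left(\left(\left(\left(25 + 20\right) + \left(a{\left(-1 \right)} - 3\right)\right) + M\right) + 115\right)^{2} = \left(\left(\left(\left(25 + 20\right) - 7\right) + 0\right) + 115\right)^{2} = \left(\left(\left(45 - 7\right) + 0\right) + 115\right)^{2} = \left(\left(38 + 0\right) + 115\right)^{2} = \left(38 + 115\right)^{2} = 153^{2} = 23409$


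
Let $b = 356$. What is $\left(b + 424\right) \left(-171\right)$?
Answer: $-133380$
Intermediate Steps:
$\left(b + 424\right) \left(-171\right) = \left(356 + 424\right) \left(-171\right) = 780 \left(-171\right) = -133380$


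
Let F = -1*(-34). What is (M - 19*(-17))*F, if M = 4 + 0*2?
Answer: 11118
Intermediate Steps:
M = 4 (M = 4 + 0 = 4)
F = 34
(M - 19*(-17))*F = (4 - 19*(-17))*34 = (4 + 323)*34 = 327*34 = 11118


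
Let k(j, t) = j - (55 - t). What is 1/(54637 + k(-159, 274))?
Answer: 1/54697 ≈ 1.8283e-5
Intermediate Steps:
k(j, t) = -55 + j + t (k(j, t) = j + (-55 + t) = -55 + j + t)
1/(54637 + k(-159, 274)) = 1/(54637 + (-55 - 159 + 274)) = 1/(54637 + 60) = 1/54697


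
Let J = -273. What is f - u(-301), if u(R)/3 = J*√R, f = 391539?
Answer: 391539 + 819*I*√301 ≈ 3.9154e+5 + 14209.0*I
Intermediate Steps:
u(R) = -819*√R (u(R) = 3*(-273*√R) = -819*√R)
f - u(-301) = 391539 - (-819)*√(-301) = 391539 - (-819)*I*√301 = 391539 + 819*I*√301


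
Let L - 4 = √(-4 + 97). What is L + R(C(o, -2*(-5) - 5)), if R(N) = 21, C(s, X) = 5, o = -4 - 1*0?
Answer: 25 + √93 ≈ 34.644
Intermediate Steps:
o = -4 (o = -4 + 0 = -4)
L = 4 + √93 (L = 4 + √(-4 + 97) = 4 + √93 ≈ 13.644)
L + R(C(o, -2*(-5) - 5)) = (4 + √93) + 21 = 25 + √93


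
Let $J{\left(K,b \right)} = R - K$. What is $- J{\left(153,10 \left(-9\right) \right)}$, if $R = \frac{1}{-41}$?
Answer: $\frac{6274}{41} \approx 153.02$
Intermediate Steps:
$R = - \frac{1}{41} \approx -0.02439$
$J{\left(K,b \right)} = - \frac{1}{41} - K$
$- J{\left(153,10 \left(-9\right) \right)} = - (- \frac{1}{41} - 153) = \left(-1\right) \left(- \frac{6274}{41}\right) = \frac{6274}{41}$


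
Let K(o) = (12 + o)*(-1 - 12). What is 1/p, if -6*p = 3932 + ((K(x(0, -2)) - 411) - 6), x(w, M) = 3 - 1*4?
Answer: -1/562 ≈ -0.0017794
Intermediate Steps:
x(w, M) = -1 (x(w, M) = 3 - 4 = -1)
K(o) = -156 - 13*o (K(o) = (12 + o)*(-13) = -156 - 13*o)
p = -562 (p = -(3932 + (((-156 - 13*(-1)) - 411) - 6))/6 = -(3932 + (((-156 + 13) - 411) - 6))/6 = -(3932 + ((-143 - 411) - 6))/6 = -(3932 + (-554 - 6))/6 = -(3932 - 560)/6 = -1/6*3372 = -562)
1/p = 1/(-562) = -1/562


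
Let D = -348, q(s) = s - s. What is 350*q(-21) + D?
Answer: -348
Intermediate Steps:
q(s) = 0
350*q(-21) + D = 350*0 - 348 = 0 - 348 = -348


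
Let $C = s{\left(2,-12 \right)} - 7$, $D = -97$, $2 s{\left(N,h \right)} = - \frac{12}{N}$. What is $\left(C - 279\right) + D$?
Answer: $-386$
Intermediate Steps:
$s{\left(N,h \right)} = - \frac{6}{N}$ ($s{\left(N,h \right)} = \frac{\left(-12\right) \frac{1}{N}}{2} = - \frac{6}{N}$)
$C = -10$ ($C = - \frac{6}{2} - 7 = \left(-6\right) \frac{1}{2} - 7 = -3 - 7 = -10$)
$\left(C - 279\right) + D = \left(-10 - 279\right) - 97 = -289 - 97 = -386$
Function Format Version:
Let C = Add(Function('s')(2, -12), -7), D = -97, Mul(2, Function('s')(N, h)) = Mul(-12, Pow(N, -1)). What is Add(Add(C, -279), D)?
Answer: -386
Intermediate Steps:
Function('s')(N, h) = Mul(-6, Pow(N, -1)) (Function('s')(N, h) = Mul(Rational(1, 2), Mul(-12, Pow(N, -1))) = Mul(-6, Pow(N, -1)))
C = -10 (C = Add(Mul(-6, Pow(2, -1)), -7) = Add(Mul(-6, Rational(1, 2)), -7) = Add(-3, -7) = -10)
Add(Add(C, -279), D) = Add(Add(-10, -279), -97) = Add(-289, -97) = -386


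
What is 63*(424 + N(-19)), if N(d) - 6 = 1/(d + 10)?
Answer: 27083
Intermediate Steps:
N(d) = 6 + 1/(10 + d) (N(d) = 6 + 1/(d + 10) = 6 + 1/(10 + d))
63*(424 + N(-19)) = 63*(424 + (61 + 6*(-19))/(10 - 19)) = 63*(424 + (61 - 114)/(-9)) = 63*(424 - 1/9*(-53)) = 63*(424 + 53/9) = 63*(3869/9) = 27083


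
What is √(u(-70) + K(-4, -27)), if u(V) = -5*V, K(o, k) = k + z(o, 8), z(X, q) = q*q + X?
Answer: √383 ≈ 19.570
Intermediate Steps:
z(X, q) = X + q² (z(X, q) = q² + X = X + q²)
K(o, k) = 64 + k + o (K(o, k) = k + (o + 8²) = k + (o + 64) = k + (64 + o) = 64 + k + o)
√(u(-70) + K(-4, -27)) = √(-5*(-70) + (64 - 27 - 4)) = √(350 + 33) = √383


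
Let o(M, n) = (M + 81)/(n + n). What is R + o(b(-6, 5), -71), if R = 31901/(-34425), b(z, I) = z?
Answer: -7111817/4888350 ≈ -1.4548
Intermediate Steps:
R = -31901/34425 (R = 31901*(-1/34425) = -31901/34425 ≈ -0.92668)
o(M, n) = (81 + M)/(2*n) (o(M, n) = (81 + M)/((2*n)) = (81 + M)*(1/(2*n)) = (81 + M)/(2*n))
R + o(b(-6, 5), -71) = -31901/34425 + (1/2)*(81 - 6)/(-71) = -31901/34425 + (1/2)*(-1/71)*75 = -31901/34425 - 75/142 = -7111817/4888350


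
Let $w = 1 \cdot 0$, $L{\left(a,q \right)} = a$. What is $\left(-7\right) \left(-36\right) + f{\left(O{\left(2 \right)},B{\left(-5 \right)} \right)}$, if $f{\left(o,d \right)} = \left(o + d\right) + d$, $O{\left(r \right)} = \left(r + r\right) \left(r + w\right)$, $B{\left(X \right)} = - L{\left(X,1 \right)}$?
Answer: $270$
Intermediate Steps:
$w = 0$
$B{\left(X \right)} = - X$
$O{\left(r \right)} = 2 r^{2}$ ($O{\left(r \right)} = \left(r + r\right) \left(r + 0\right) = 2 r r = 2 r^{2}$)
$f{\left(o,d \right)} = o + 2 d$ ($f{\left(o,d \right)} = \left(d + o\right) + d = o + 2 d$)
$\left(-7\right) \left(-36\right) + f{\left(O{\left(2 \right)},B{\left(-5 \right)} \right)} = \left(-7\right) \left(-36\right) + \left(2 \cdot 2^{2} + 2 \left(\left(-1\right) \left(-5\right)\right)\right) = 252 + \left(2 \cdot 4 + 2 \cdot 5\right) = 252 + \left(8 + 10\right) = 252 + 18 = 270$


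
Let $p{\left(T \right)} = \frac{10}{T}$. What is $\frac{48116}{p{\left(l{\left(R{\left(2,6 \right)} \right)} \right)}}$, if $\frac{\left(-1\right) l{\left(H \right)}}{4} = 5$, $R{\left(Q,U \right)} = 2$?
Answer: $-96232$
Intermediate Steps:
$l{\left(H \right)} = -20$ ($l{\left(H \right)} = \left(-4\right) 5 = -20$)
$\frac{48116}{p{\left(l{\left(R{\left(2,6 \right)} \right)} \right)}} = \frac{48116}{10 \frac{1}{-20}} = \frac{48116}{10 \left(- \frac{1}{20}\right)} = \frac{48116}{- \frac{1}{2}} = 48116 \left(-2\right) = -96232$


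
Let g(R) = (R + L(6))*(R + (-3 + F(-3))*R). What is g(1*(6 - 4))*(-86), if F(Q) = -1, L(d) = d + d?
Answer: 7224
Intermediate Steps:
L(d) = 2*d
g(R) = -3*R*(12 + R) (g(R) = (R + 2*6)*(R + (-3 - 1)*R) = (R + 12)*(R - 4*R) = (12 + R)*(-3*R) = -3*R*(12 + R))
g(1*(6 - 4))*(-86) = -3*1*(6 - 4)*(12 + 1*(6 - 4))*(-86) = -3*1*2*(12 + 1*2)*(-86) = -3*2*(12 + 2)*(-86) = -3*2*14*(-86) = -84*(-86) = 7224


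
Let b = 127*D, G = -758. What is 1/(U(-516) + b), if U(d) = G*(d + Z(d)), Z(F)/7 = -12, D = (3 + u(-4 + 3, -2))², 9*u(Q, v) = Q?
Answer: 81/36924652 ≈ 2.1937e-6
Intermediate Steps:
u(Q, v) = Q/9
D = 676/81 (D = (3 + (-4 + 3)/9)² = (3 + (⅑)*(-1))² = (3 - ⅑)² = (26/9)² = 676/81 ≈ 8.3457)
Z(F) = -84 (Z(F) = 7*(-12) = -84)
U(d) = 63672 - 758*d (U(d) = -758*(d - 84) = -758*(-84 + d) = 63672 - 758*d)
b = 85852/81 (b = 127*(676/81) = 85852/81 ≈ 1059.9)
1/(U(-516) + b) = 1/((63672 - 758*(-516)) + 85852/81) = 1/((63672 + 391128) + 85852/81) = 1/(454800 + 85852/81) = 1/(36924652/81) = 81/36924652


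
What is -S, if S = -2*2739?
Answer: 5478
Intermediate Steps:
S = -5478
-S = -1*(-5478) = 5478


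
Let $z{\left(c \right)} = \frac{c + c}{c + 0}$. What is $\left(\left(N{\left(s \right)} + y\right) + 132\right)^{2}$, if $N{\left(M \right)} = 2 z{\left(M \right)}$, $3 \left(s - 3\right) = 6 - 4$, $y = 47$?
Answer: $33489$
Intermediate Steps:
$z{\left(c \right)} = 2$ ($z{\left(c \right)} = \frac{2 c}{c} = 2$)
$s = \frac{11}{3}$ ($s = 3 + \frac{6 - 4}{3} = 3 + \frac{1}{3} \cdot 2 = 3 + \frac{2}{3} = \frac{11}{3} \approx 3.6667$)
$N{\left(M \right)} = 4$ ($N{\left(M \right)} = 2 \cdot 2 = 4$)
$\left(\left(N{\left(s \right)} + y\right) + 132\right)^{2} = \left(\left(4 + 47\right) + 132\right)^{2} = \left(51 + 132\right)^{2} = 183^{2} = 33489$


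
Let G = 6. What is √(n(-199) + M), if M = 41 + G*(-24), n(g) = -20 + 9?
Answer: I*√114 ≈ 10.677*I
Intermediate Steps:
n(g) = -11
M = -103 (M = 41 + 6*(-24) = 41 - 144 = -103)
√(n(-199) + M) = √(-11 - 103) = √(-114) = I*√114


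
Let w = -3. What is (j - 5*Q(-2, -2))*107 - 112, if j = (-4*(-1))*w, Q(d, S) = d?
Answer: -326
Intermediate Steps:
j = -12 (j = -4*(-1)*(-3) = 4*(-3) = -12)
(j - 5*Q(-2, -2))*107 - 112 = (-12 - 5*(-2))*107 - 112 = (-12 + 10)*107 - 112 = -2*107 - 112 = -214 - 112 = -326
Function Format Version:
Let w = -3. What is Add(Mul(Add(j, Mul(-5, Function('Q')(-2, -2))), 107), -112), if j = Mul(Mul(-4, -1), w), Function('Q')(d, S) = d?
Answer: -326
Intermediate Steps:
j = -12 (j = Mul(Mul(-4, -1), -3) = Mul(4, -3) = -12)
Add(Mul(Add(j, Mul(-5, Function('Q')(-2, -2))), 107), -112) = Add(Mul(Add(-12, Mul(-5, -2)), 107), -112) = Add(Mul(Add(-12, 10), 107), -112) = Add(Mul(-2, 107), -112) = Add(-214, -112) = -326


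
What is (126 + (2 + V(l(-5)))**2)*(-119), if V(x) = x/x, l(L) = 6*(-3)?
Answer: -16065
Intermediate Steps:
l(L) = -18
V(x) = 1
(126 + (2 + V(l(-5)))**2)*(-119) = (126 + (2 + 1)**2)*(-119) = (126 + 3**2)*(-119) = (126 + 9)*(-119) = 135*(-119) = -16065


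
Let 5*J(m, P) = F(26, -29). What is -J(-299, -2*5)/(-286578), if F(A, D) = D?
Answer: -1/49410 ≈ -2.0239e-5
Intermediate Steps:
J(m, P) = -29/5 (J(m, P) = (1/5)*(-29) = -29/5)
-J(-299, -2*5)/(-286578) = -(-29)/(5*(-286578)) = -(-29)*(-1)/(5*286578) = -1*1/49410 = -1/49410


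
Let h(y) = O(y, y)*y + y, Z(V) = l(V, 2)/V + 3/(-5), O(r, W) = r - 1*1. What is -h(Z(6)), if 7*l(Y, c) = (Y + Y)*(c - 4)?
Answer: -1681/1225 ≈ -1.3722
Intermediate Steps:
l(Y, c) = 2*Y*(-4 + c)/7 (l(Y, c) = ((Y + Y)*(c - 4))/7 = ((2*Y)*(-4 + c))/7 = (2*Y*(-4 + c))/7 = 2*Y*(-4 + c)/7)
O(r, W) = -1 + r (O(r, W) = r - 1 = -1 + r)
Z(V) = -41/35 (Z(V) = (2*V*(-4 + 2)/7)/V + 3/(-5) = ((2/7)*V*(-2))/V + 3*(-1/5) = (-4*V/7)/V - 3/5 = -4/7 - 3/5 = -41/35)
h(y) = y + y*(-1 + y) (h(y) = (-1 + y)*y + y = y*(-1 + y) + y = y + y*(-1 + y))
-h(Z(6)) = -(-41/35)**2 = -1*1681/1225 = -1681/1225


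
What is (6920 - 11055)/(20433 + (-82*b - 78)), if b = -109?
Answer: -4135/29293 ≈ -0.14116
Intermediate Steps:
(6920 - 11055)/(20433 + (-82*b - 78)) = (6920 - 11055)/(20433 + (-82*(-109) - 78)) = -4135/(20433 + (8938 - 78)) = -4135/(20433 + 8860) = -4135/29293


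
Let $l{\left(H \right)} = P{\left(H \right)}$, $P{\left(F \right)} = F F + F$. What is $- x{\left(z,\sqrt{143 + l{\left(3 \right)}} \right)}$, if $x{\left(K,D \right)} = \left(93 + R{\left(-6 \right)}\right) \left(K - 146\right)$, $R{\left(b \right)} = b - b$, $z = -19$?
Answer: $15345$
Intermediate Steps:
$P{\left(F \right)} = F + F^{2}$ ($P{\left(F \right)} = F^{2} + F = F + F^{2}$)
$l{\left(H \right)} = H \left(1 + H\right)$
$R{\left(b \right)} = 0$
$x{\left(K,D \right)} = -13578 + 93 K$ ($x{\left(K,D \right)} = \left(93 + 0\right) \left(K - 146\right) = 93 \left(-146 + K\right) = -13578 + 93 K$)
$- x{\left(z,\sqrt{143 + l{\left(3 \right)}} \right)} = - (-13578 + 93 \left(-19\right)) = - (-13578 - 1767) = \left(-1\right) \left(-15345\right) = 15345$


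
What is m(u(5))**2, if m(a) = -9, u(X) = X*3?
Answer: 81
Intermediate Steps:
u(X) = 3*X
m(u(5))**2 = (-9)**2 = 81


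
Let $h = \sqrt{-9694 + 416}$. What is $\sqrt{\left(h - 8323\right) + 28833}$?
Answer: $\sqrt{20510 + i \sqrt{9278}} \approx 143.21 + 0.3363 i$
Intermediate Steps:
$h = i \sqrt{9278}$ ($h = \sqrt{-9278} = i \sqrt{9278} \approx 96.322 i$)
$\sqrt{\left(h - 8323\right) + 28833} = \sqrt{\left(i \sqrt{9278} - 8323\right) + 28833} = \sqrt{\left(-8323 + i \sqrt{9278}\right) + 28833} = \sqrt{20510 + i \sqrt{9278}}$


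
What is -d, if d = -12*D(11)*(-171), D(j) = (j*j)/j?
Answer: -22572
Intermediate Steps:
D(j) = j (D(j) = j²/j = j)
d = 22572 (d = -12*11*(-171) = -132*(-171) = 22572)
-d = -1*22572 = -22572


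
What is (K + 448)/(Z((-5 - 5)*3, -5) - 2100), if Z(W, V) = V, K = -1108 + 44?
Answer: 616/2105 ≈ 0.29264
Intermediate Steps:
K = -1064
(K + 448)/(Z((-5 - 5)*3, -5) - 2100) = (-1064 + 448)/(-5 - 2100) = -616/(-2105) = -616*(-1/2105) = 616/2105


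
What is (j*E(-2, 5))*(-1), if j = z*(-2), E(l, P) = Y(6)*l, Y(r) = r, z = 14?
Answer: -336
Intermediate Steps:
E(l, P) = 6*l
j = -28 (j = 14*(-2) = -28)
(j*E(-2, 5))*(-1) = -168*(-2)*(-1) = -28*(-12)*(-1) = 336*(-1) = -336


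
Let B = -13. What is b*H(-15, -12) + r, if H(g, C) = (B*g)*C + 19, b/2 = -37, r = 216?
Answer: 171970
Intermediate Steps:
b = -74 (b = 2*(-37) = -74)
H(g, C) = 19 - 13*C*g (H(g, C) = (-13*g)*C + 19 = -13*C*g + 19 = 19 - 13*C*g)
b*H(-15, -12) + r = -74*(19 - 13*(-12)*(-15)) + 216 = -74*(19 - 2340) + 216 = -74*(-2321) + 216 = 171754 + 216 = 171970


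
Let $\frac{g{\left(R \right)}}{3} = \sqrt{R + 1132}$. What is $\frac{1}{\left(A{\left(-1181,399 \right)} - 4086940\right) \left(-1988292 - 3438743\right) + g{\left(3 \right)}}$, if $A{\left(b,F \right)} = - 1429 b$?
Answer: $\frac{2604207246437}{33909476911974908245972802} - \frac{3 \sqrt{1135}}{169547384559874541229864010} \approx 7.6799 \cdot 10^{-14}$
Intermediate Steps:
$g{\left(R \right)} = 3 \sqrt{1132 + R}$ ($g{\left(R \right)} = 3 \sqrt{R + 1132} = 3 \sqrt{1132 + R}$)
$\frac{1}{\left(A{\left(-1181,399 \right)} - 4086940\right) \left(-1988292 - 3438743\right) + g{\left(3 \right)}} = \frac{1}{\left(\left(-1429\right) \left(-1181\right) - 4086940\right) \left(-1988292 - 3438743\right) + 3 \sqrt{1132 + 3}} = \frac{1}{\left(1687649 - 4086940\right) \left(-5427035\right) + 3 \sqrt{1135}} = \frac{1}{\left(-2399291\right) \left(-5427035\right) + 3 \sqrt{1135}} = \frac{1}{13021036232185 + 3 \sqrt{1135}}$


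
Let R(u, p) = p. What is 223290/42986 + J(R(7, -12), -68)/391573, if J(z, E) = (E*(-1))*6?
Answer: 43725936729/8416078489 ≈ 5.1955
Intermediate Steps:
J(z, E) = -6*E (J(z, E) = -E*6 = -6*E)
223290/42986 + J(R(7, -12), -68)/391573 = 223290/42986 - 6*(-68)/391573 = 223290*(1/42986) + 408*(1/391573) = 111645/21493 + 408/391573 = 43725936729/8416078489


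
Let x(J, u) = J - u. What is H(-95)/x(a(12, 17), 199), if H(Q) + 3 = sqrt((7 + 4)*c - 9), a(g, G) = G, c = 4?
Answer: 3/182 - sqrt(35)/182 ≈ -0.016022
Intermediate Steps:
H(Q) = -3 + sqrt(35) (H(Q) = -3 + sqrt((7 + 4)*4 - 9) = -3 + sqrt(11*4 - 9) = -3 + sqrt(44 - 9) = -3 + sqrt(35))
H(-95)/x(a(12, 17), 199) = (-3 + sqrt(35))/(17 - 1*199) = (-3 + sqrt(35))/(17 - 199) = (-3 + sqrt(35))/(-182) = (-3 + sqrt(35))*(-1/182) = 3/182 - sqrt(35)/182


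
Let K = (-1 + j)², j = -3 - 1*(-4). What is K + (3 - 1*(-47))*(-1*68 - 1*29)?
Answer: -4850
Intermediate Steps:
j = 1 (j = -3 + 4 = 1)
K = 0 (K = (-1 + 1)² = 0² = 0)
K + (3 - 1*(-47))*(-1*68 - 1*29) = 0 + (3 - 1*(-47))*(-1*68 - 1*29) = 0 + (3 + 47)*(-68 - 29) = 0 + 50*(-97) = 0 - 4850 = -4850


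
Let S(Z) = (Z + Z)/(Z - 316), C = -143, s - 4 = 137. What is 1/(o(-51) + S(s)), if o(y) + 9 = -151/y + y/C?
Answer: -1276275/9309151 ≈ -0.13710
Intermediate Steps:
s = 141 (s = 4 + 137 = 141)
S(Z) = 2*Z/(-316 + Z) (S(Z) = (2*Z)/(-316 + Z) = 2*Z/(-316 + Z))
o(y) = -9 - 151/y - y/143 (o(y) = -9 + (-151/y + y/(-143)) = -9 + (-151/y + y*(-1/143)) = -9 + (-151/y - y/143) = -9 - 151/y - y/143)
1/(o(-51) + S(s)) = 1/((-9 - 151/(-51) - 1/143*(-51)) + 2*141/(-316 + 141)) = 1/((-9 - 151*(-1/51) + 51/143) + 2*141/(-175)) = 1/((-9 + 151/51 + 51/143) + 2*141*(-1/175)) = 1/(-41443/7293 - 282/175) = 1/(-9309151/1276275) = -1276275/9309151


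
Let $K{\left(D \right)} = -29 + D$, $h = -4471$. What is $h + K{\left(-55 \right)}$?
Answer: $-4555$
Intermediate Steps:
$h + K{\left(-55 \right)} = -4471 - 84 = -4555$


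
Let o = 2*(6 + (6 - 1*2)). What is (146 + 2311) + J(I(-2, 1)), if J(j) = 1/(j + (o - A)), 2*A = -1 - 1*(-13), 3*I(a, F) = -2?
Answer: 98283/40 ≈ 2457.1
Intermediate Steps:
I(a, F) = -⅔ (I(a, F) = (⅓)*(-2) = -⅔)
o = 20 (o = 2*(6 + (6 - 2)) = 2*(6 + 4) = 2*10 = 20)
A = 6 (A = (-1 - 1*(-13))/2 = (-1 + 13)/2 = (½)*12 = 6)
J(j) = 1/(14 + j) (J(j) = 1/(j + (20 - 1*6)) = 1/(j + (20 - 6)) = 1/(j + 14) = 1/(14 + j))
(146 + 2311) + J(I(-2, 1)) = (146 + 2311) + 1/(14 - ⅔) = 2457 + 1/(40/3) = 2457 + 3/40 = 98283/40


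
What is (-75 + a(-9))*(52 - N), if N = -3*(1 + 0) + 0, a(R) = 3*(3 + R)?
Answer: -5115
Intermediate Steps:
a(R) = 9 + 3*R
N = -3 (N = -3*1 + 0 = -3 + 0 = -3)
(-75 + a(-9))*(52 - N) = (-75 + (9 + 3*(-9)))*(52 - 1*(-3)) = (-75 + (9 - 27))*(52 + 3) = (-75 - 18)*55 = -93*55 = -5115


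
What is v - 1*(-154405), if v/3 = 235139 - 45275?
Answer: 723997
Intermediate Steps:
v = 569592 (v = 3*(235139 - 45275) = 3*189864 = 569592)
v - 1*(-154405) = 569592 - 1*(-154405) = 569592 + 154405 = 723997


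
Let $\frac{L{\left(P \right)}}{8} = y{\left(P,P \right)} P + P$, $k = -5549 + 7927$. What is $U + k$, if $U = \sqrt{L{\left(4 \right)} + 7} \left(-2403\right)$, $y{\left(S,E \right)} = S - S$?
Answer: $2378 - 2403 \sqrt{39} \approx -12629.0$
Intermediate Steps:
$y{\left(S,E \right)} = 0$
$k = 2378$
$L{\left(P \right)} = 8 P$ ($L{\left(P \right)} = 8 \left(0 P + P\right) = 8 \left(0 + P\right) = 8 P$)
$U = - 2403 \sqrt{39}$ ($U = \sqrt{8 \cdot 4 + 7} \left(-2403\right) = \sqrt{32 + 7} \left(-2403\right) = \sqrt{39} \left(-2403\right) = - 2403 \sqrt{39} \approx -15007.0$)
$U + k = - 2403 \sqrt{39} + 2378 = 2378 - 2403 \sqrt{39}$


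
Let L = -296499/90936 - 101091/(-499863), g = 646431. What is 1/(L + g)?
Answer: 5050615752/3264859144951283 ≈ 1.5470e-6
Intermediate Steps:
L = -15446229829/5050615752 (L = -296499*1/90936 - 101091*(-1/499863) = -98833/30312 + 33697/166621 = -15446229829/5050615752 ≈ -3.0583)
1/(L + g) = 1/(-15446229829/5050615752 + 646431) = 1/(3264859144951283/5050615752) = 5050615752/3264859144951283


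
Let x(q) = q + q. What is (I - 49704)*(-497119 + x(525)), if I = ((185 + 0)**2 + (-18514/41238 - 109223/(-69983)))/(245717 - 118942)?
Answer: 4510501623233509102749361/182933723196675 ≈ 2.4656e+10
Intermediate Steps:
x(q) = 2*q
I = 49387576836731/182933723196675 (I = (185**2 + (-18514*1/41238 - 109223*(-1/69983)))/126775 = (34225 + (-9257/20619 + 109223/69983))*(1/126775) = (34225 + 1604236406/1442979477)*(1/126775) = (49387576836731/1442979477)*(1/126775) = 49387576836731/182933723196675 ≈ 0.26998)
(I - 49704)*(-497119 + x(525)) = (49387576836731/182933723196675 - 49704)*(-497119 + 2*525) = -9092488390190697469*(-497119 + 1050)/182933723196675 = -9092488390190697469/182933723196675*(-496069) = 4510501623233509102749361/182933723196675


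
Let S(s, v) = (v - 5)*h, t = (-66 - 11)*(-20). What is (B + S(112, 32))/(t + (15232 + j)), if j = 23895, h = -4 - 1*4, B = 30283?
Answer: 30067/40667 ≈ 0.73935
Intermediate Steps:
h = -8 (h = -4 - 4 = -8)
t = 1540 (t = -77*(-20) = 1540)
S(s, v) = 40 - 8*v (S(s, v) = (v - 5)*(-8) = (-5 + v)*(-8) = 40 - 8*v)
(B + S(112, 32))/(t + (15232 + j)) = (30283 + (40 - 8*32))/(1540 + (15232 + 23895)) = (30283 + (40 - 256))/(1540 + 39127) = (30283 - 216)/40667 = 30067*(1/40667) = 30067/40667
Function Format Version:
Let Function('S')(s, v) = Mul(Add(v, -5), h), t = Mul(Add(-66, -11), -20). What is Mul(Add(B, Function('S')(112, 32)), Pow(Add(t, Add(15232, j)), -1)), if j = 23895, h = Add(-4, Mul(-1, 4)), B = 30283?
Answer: Rational(30067, 40667) ≈ 0.73935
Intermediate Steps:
h = -8 (h = Add(-4, -4) = -8)
t = 1540 (t = Mul(-77, -20) = 1540)
Function('S')(s, v) = Add(40, Mul(-8, v)) (Function('S')(s, v) = Mul(Add(v, -5), -8) = Mul(Add(-5, v), -8) = Add(40, Mul(-8, v)))
Mul(Add(B, Function('S')(112, 32)), Pow(Add(t, Add(15232, j)), -1)) = Mul(Add(30283, Add(40, Mul(-8, 32))), Pow(Add(1540, Add(15232, 23895)), -1)) = Mul(Add(30283, Add(40, -256)), Pow(Add(1540, 39127), -1)) = Mul(Add(30283, -216), Pow(40667, -1)) = Mul(30067, Rational(1, 40667)) = Rational(30067, 40667)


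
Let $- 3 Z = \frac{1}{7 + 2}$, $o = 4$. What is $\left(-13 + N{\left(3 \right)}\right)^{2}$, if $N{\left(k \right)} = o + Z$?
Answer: $\frac{59536}{729} \approx 81.668$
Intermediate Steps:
$Z = - \frac{1}{27}$ ($Z = - \frac{1}{3 \left(7 + 2\right)} = - \frac{1}{3 \cdot 9} = \left(- \frac{1}{3}\right) \frac{1}{9} = - \frac{1}{27} \approx -0.037037$)
$N{\left(k \right)} = \frac{107}{27}$ ($N{\left(k \right)} = 4 - \frac{1}{27} = \frac{107}{27}$)
$\left(-13 + N{\left(3 \right)}\right)^{2} = \left(-13 + \frac{107}{27}\right)^{2} = \left(- \frac{244}{27}\right)^{2} = \frac{59536}{729}$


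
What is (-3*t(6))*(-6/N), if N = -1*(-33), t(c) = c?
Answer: 36/11 ≈ 3.2727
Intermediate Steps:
N = 33
(-3*t(6))*(-6/N) = (-3*6)*(-6/33) = -(-108)/33 = -18*(-2/11) = 36/11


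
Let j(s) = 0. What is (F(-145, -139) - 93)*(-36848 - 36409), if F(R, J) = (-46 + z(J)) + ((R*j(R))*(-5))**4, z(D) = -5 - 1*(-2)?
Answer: 10402494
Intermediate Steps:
z(D) = -3 (z(D) = -5 + 2 = -3)
F(R, J) = -49 (F(R, J) = (-46 - 3) + ((R*0)*(-5))**4 = -49 + (0*(-5))**4 = -49 + 0**4 = -49 + 0 = -49)
(F(-145, -139) - 93)*(-36848 - 36409) = (-49 - 93)*(-36848 - 36409) = -142*(-73257) = 10402494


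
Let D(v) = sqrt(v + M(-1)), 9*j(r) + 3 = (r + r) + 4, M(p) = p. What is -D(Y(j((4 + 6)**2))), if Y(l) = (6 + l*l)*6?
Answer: -sqrt(27249)/3 ≈ -55.024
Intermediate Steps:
j(r) = 1/9 + 2*r/9 (j(r) = -1/3 + ((r + r) + 4)/9 = -1/3 + (2*r + 4)/9 = -1/3 + (4 + 2*r)/9 = -1/3 + (4/9 + 2*r/9) = 1/9 + 2*r/9)
Y(l) = 36 + 6*l**2 (Y(l) = (6 + l**2)*6 = 36 + 6*l**2)
D(v) = sqrt(-1 + v) (D(v) = sqrt(v - 1) = sqrt(-1 + v))
-D(Y(j((4 + 6)**2))) = -sqrt(-1 + (36 + 6*(1/9 + 2*(4 + 6)**2/9)**2)) = -sqrt(-1 + (36 + 6*(1/9 + (2/9)*10**2)**2)) = -sqrt(-1 + (36 + 6*(1/9 + (2/9)*100)**2)) = -sqrt(-1 + (36 + 6*(1/9 + 200/9)**2)) = -sqrt(-1 + (36 + 6*(67/3)**2)) = -sqrt(-1 + (36 + 6*(4489/9))) = -sqrt(-1 + (36 + 8978/3)) = -sqrt(-1 + 9086/3) = -sqrt(9083/3) = -sqrt(27249)/3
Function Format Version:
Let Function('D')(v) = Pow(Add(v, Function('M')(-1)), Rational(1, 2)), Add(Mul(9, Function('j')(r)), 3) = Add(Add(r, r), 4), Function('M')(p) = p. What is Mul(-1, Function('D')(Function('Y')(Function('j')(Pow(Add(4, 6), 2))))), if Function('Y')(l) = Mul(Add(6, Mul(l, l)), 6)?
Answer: Mul(Rational(-1, 3), Pow(27249, Rational(1, 2))) ≈ -55.024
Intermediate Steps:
Function('j')(r) = Add(Rational(1, 9), Mul(Rational(2, 9), r)) (Function('j')(r) = Add(Rational(-1, 3), Mul(Rational(1, 9), Add(Add(r, r), 4))) = Add(Rational(-1, 3), Mul(Rational(1, 9), Add(Mul(2, r), 4))) = Add(Rational(-1, 3), Mul(Rational(1, 9), Add(4, Mul(2, r)))) = Add(Rational(-1, 3), Add(Rational(4, 9), Mul(Rational(2, 9), r))) = Add(Rational(1, 9), Mul(Rational(2, 9), r)))
Function('Y')(l) = Add(36, Mul(6, Pow(l, 2))) (Function('Y')(l) = Mul(Add(6, Pow(l, 2)), 6) = Add(36, Mul(6, Pow(l, 2))))
Function('D')(v) = Pow(Add(-1, v), Rational(1, 2)) (Function('D')(v) = Pow(Add(v, -1), Rational(1, 2)) = Pow(Add(-1, v), Rational(1, 2)))
Mul(-1, Function('D')(Function('Y')(Function('j')(Pow(Add(4, 6), 2))))) = Mul(-1, Pow(Add(-1, Add(36, Mul(6, Pow(Add(Rational(1, 9), Mul(Rational(2, 9), Pow(Add(4, 6), 2))), 2)))), Rational(1, 2))) = Mul(-1, Pow(Add(-1, Add(36, Mul(6, Pow(Add(Rational(1, 9), Mul(Rational(2, 9), Pow(10, 2))), 2)))), Rational(1, 2))) = Mul(-1, Pow(Add(-1, Add(36, Mul(6, Pow(Add(Rational(1, 9), Mul(Rational(2, 9), 100)), 2)))), Rational(1, 2))) = Mul(-1, Pow(Add(-1, Add(36, Mul(6, Pow(Add(Rational(1, 9), Rational(200, 9)), 2)))), Rational(1, 2))) = Mul(-1, Pow(Add(-1, Add(36, Mul(6, Pow(Rational(67, 3), 2)))), Rational(1, 2))) = Mul(-1, Pow(Add(-1, Add(36, Mul(6, Rational(4489, 9)))), Rational(1, 2))) = Mul(-1, Pow(Add(-1, Add(36, Rational(8978, 3))), Rational(1, 2))) = Mul(-1, Pow(Add(-1, Rational(9086, 3)), Rational(1, 2))) = Mul(-1, Pow(Rational(9083, 3), Rational(1, 2))) = Mul(-1, Mul(Rational(1, 3), Pow(27249, Rational(1, 2)))) = Mul(Rational(-1, 3), Pow(27249, Rational(1, 2)))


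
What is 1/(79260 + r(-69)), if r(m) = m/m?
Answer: 1/79261 ≈ 1.2617e-5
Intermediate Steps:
r(m) = 1
1/(79260 + r(-69)) = 1/(79260 + 1) = 1/79261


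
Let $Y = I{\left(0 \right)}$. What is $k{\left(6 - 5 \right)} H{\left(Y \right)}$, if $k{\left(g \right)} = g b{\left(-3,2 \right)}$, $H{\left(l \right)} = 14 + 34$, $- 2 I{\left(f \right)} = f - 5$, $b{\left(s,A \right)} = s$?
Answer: $-144$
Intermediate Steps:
$I{\left(f \right)} = \frac{5}{2} - \frac{f}{2}$ ($I{\left(f \right)} = - \frac{f - 5}{2} = - \frac{-5 + f}{2} = \frac{5}{2} - \frac{f}{2}$)
$Y = \frac{5}{2}$ ($Y = \frac{5}{2} - 0 = \frac{5}{2} + 0 = \frac{5}{2} \approx 2.5$)
$H{\left(l \right)} = 48$
$k{\left(g \right)} = - 3 g$ ($k{\left(g \right)} = g \left(-3\right) = - 3 g$)
$k{\left(6 - 5 \right)} H{\left(Y \right)} = - 3 \left(6 - 5\right) 48 = \left(-3\right) 1 \cdot 48 = \left(-3\right) 48 = -144$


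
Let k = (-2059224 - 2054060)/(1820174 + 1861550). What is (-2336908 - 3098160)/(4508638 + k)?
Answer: -5002605074308/4149889154657 ≈ -1.2055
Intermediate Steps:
k = -1028321/920431 (k = -4113284/3681724 = -4113284*1/3681724 = -1028321/920431 ≈ -1.1172)
(-2336908 - 3098160)/(4508638 + k) = (-2336908 - 3098160)/(4508638 - 1028321/920431) = -5435068/4149889154657/920431 = -5435068*920431/4149889154657 = -5002605074308/4149889154657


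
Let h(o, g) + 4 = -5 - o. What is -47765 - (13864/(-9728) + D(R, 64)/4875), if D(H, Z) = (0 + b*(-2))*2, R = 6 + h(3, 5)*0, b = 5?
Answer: -56628489461/1185600 ≈ -47764.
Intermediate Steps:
h(o, g) = -9 - o (h(o, g) = -4 + (-5 - o) = -9 - o)
R = 6 (R = 6 + (-9 - 1*3)*0 = 6 + (-9 - 3)*0 = 6 - 12*0 = 6 + 0 = 6)
D(H, Z) = -20 (D(H, Z) = (0 + 5*(-2))*2 = (0 - 10)*2 = -10*2 = -20)
-47765 - (13864/(-9728) + D(R, 64)/4875) = -47765 - (13864/(-9728) - 20/4875) = -47765 - (13864*(-1/9728) - 20*1/4875) = -47765 - (-1733/1216 - 4/975) = -47765 - 1*(-1694539/1185600) = -47765 + 1694539/1185600 = -56628489461/1185600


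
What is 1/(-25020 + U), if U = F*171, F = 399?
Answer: 1/43209 ≈ 2.3143e-5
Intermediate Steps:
U = 68229 (U = 399*171 = 68229)
1/(-25020 + U) = 1/(-25020 + 68229) = 1/43209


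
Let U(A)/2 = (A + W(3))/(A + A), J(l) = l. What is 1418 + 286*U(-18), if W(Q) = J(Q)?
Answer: 4969/3 ≈ 1656.3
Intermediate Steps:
W(Q) = Q
U(A) = (3 + A)/A (U(A) = 2*((A + 3)/(A + A)) = 2*((3 + A)/((2*A))) = 2*((3 + A)*(1/(2*A))) = 2*((3 + A)/(2*A)) = (3 + A)/A)
1418 + 286*U(-18) = 1418 + 286*((3 - 18)/(-18)) = 1418 + 286*(-1/18*(-15)) = 1418 + 286*(⅚) = 1418 + 715/3 = 4969/3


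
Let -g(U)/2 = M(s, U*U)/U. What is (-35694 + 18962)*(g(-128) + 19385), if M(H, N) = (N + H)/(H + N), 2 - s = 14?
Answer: -5189601303/16 ≈ -3.2435e+8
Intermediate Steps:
s = -12 (s = 2 - 1*14 = 2 - 14 = -12)
M(H, N) = 1 (M(H, N) = (H + N)/(H + N) = 1)
g(U) = -2/U
(-35694 + 18962)*(g(-128) + 19385) = (-35694 + 18962)*(-2/(-128) + 19385) = -16732*(-2*(-1/128) + 19385) = -16732*(1/64 + 19385) = -16732*1240641/64 = -5189601303/16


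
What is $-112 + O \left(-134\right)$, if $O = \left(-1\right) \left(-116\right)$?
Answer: $-15656$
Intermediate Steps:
$O = 116$
$-112 + O \left(-134\right) = -112 + 116 \left(-134\right) = -112 - 15544 = -15656$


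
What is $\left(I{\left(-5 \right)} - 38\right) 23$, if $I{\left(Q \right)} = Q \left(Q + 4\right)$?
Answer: $-759$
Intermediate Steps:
$I{\left(Q \right)} = Q \left(4 + Q\right)$
$\left(I{\left(-5 \right)} - 38\right) 23 = \left(- 5 \left(4 - 5\right) - 38\right) 23 = \left(\left(-5\right) \left(-1\right) - 38\right) 23 = \left(5 - 38\right) 23 = \left(-33\right) 23 = -759$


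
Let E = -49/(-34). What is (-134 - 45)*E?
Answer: -8771/34 ≈ -257.97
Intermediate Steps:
E = 49/34 (E = -49*(-1/34) = 49/34 ≈ 1.4412)
(-134 - 45)*E = (-134 - 45)*(49/34) = -179*49/34 = -8771/34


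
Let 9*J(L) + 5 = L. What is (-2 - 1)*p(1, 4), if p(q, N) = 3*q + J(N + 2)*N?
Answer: -31/3 ≈ -10.333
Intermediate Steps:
J(L) = -5/9 + L/9
p(q, N) = 3*q + N*(-⅓ + N/9) (p(q, N) = 3*q + (-5/9 + (N + 2)/9)*N = 3*q + (-5/9 + (2 + N)/9)*N = 3*q + (-5/9 + (2/9 + N/9))*N = 3*q + (-⅓ + N/9)*N = 3*q + N*(-⅓ + N/9))
(-2 - 1)*p(1, 4) = (-2 - 1)*(3*1 + (⅑)*4*(-3 + 4)) = -3*(3 + (⅑)*4*1) = -3*(3 + 4/9) = -3*31/9 = -31/3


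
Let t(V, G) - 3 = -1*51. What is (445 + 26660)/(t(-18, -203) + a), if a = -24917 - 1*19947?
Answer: -27105/44912 ≈ -0.60351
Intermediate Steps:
t(V, G) = -48 (t(V, G) = 3 - 1*51 = 3 - 51 = -48)
a = -44864 (a = -24917 - 19947 = -44864)
(445 + 26660)/(t(-18, -203) + a) = (445 + 26660)/(-48 - 44864) = 27105/(-44912) = 27105*(-1/44912) = -27105/44912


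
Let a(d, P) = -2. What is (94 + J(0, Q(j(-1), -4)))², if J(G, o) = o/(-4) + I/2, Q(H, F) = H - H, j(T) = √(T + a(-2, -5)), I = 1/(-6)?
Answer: 1270129/144 ≈ 8820.3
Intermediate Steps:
I = -⅙ ≈ -0.16667
j(T) = √(-2 + T) (j(T) = √(T - 2) = √(-2 + T))
Q(H, F) = 0
J(G, o) = -1/12 - o/4 (J(G, o) = o/(-4) - ⅙/2 = o*(-¼) - ⅙*½ = -o/4 - 1/12 = -1/12 - o/4)
(94 + J(0, Q(j(-1), -4)))² = (94 + (-1/12 - ¼*0))² = (94 + (-1/12 + 0))² = (94 - 1/12)² = (1127/12)² = 1270129/144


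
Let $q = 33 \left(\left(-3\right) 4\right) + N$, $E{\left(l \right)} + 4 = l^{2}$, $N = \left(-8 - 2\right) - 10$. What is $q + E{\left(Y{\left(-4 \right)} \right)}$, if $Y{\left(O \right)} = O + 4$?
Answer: $-420$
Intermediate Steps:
$Y{\left(O \right)} = 4 + O$
$N = -20$ ($N = -10 - 10 = -20$)
$E{\left(l \right)} = -4 + l^{2}$
$q = -416$ ($q = 33 \left(\left(-3\right) 4\right) - 20 = 33 \left(-12\right) - 20 = -396 - 20 = -416$)
$q + E{\left(Y{\left(-4 \right)} \right)} = -416 - \left(4 - \left(4 - 4\right)^{2}\right) = -416 - \left(4 - 0^{2}\right) = -416 + \left(-4 + 0\right) = -416 - 4 = -420$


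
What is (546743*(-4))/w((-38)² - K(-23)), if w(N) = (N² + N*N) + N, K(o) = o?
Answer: -2186972/4305645 ≈ -0.50793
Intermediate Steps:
w(N) = N + 2*N² (w(N) = (N² + N²) + N = 2*N² + N = N + 2*N²)
(546743*(-4))/w((-38)² - K(-23)) = (546743*(-4))/((((-38)² - 1*(-23))*(1 + 2*((-38)² - 1*(-23))))) = -2186972*1/((1 + 2*(1444 + 23))*(1444 + 23)) = -2186972*1/(1467*(1 + 2*1467)) = -2186972*1/(1467*(1 + 2934)) = -2186972/(1467*2935) = -2186972/4305645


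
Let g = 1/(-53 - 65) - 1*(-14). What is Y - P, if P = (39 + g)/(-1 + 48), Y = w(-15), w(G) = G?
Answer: -89443/5546 ≈ -16.127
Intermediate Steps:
Y = -15
g = 1651/118 (g = 1/(-118) + 14 = -1/118 + 14 = 1651/118 ≈ 13.992)
P = 6253/5546 (P = (39 + 1651/118)/(-1 + 48) = (6253/118)/47 = (6253/118)*(1/47) = 6253/5546 ≈ 1.1275)
Y - P = -15 - 1*6253/5546 = -15 - 6253/5546 = -89443/5546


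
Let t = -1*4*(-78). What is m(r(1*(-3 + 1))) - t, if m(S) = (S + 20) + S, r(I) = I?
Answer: -296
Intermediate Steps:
t = 312 (t = -4*(-78) = 312)
m(S) = 20 + 2*S (m(S) = (20 + S) + S = 20 + 2*S)
m(r(1*(-3 + 1))) - t = (20 + 2*(1*(-3 + 1))) - 1*312 = (20 + 2*(1*(-2))) - 312 = (20 + 2*(-2)) - 312 = (20 - 4) - 312 = 16 - 312 = -296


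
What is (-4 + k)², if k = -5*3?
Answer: 361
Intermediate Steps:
k = -15
(-4 + k)² = (-4 - 15)² = (-19)² = 361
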